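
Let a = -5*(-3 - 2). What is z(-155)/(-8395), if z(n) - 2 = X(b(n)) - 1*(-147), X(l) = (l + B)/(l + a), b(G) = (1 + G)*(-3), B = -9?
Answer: -73016/4088365 ≈ -0.017859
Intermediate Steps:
a = 25 (a = -5*(-5) = 25)
b(G) = -3 - 3*G
X(l) = (-9 + l)/(25 + l) (X(l) = (l - 9)/(l + 25) = (-9 + l)/(25 + l))
z(n) = 149 + (-12 - 3*n)/(22 - 3*n) (z(n) = 2 + ((-9 + (-3 - 3*n))/(25 + (-3 - 3*n)) - 1*(-147)) = 2 + ((-12 - 3*n)/(22 - 3*n) + 147) = 2 + (147 + (-12 - 3*n)/(22 - 3*n)) = 149 + (-12 - 3*n)/(22 - 3*n))
z(-155)/(-8395) = (2*(-1633 + 225*(-155))/(-22 + 3*(-155)))/(-8395) = (2*(-1633 - 34875)/(-22 - 465))*(-1/8395) = (2*(-36508)/(-487))*(-1/8395) = (2*(-1/487)*(-36508))*(-1/8395) = (73016/487)*(-1/8395) = -73016/4088365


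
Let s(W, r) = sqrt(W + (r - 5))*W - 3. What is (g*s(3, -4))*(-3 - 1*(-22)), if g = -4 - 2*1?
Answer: 342 - 342*I*sqrt(6) ≈ 342.0 - 837.73*I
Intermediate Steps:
g = -6 (g = -4 - 2 = -6)
s(W, r) = -3 + W*sqrt(-5 + W + r) (s(W, r) = sqrt(W + (-5 + r))*W - 3 = sqrt(-5 + W + r)*W - 3 = W*sqrt(-5 + W + r) - 3 = -3 + W*sqrt(-5 + W + r))
(g*s(3, -4))*(-3 - 1*(-22)) = (-6*(-3 + 3*sqrt(-5 + 3 - 4)))*(-3 - 1*(-22)) = (-6*(-3 + 3*sqrt(-6)))*(-3 + 22) = -6*(-3 + 3*(I*sqrt(6)))*19 = -6*(-3 + 3*I*sqrt(6))*19 = (18 - 18*I*sqrt(6))*19 = 342 - 342*I*sqrt(6)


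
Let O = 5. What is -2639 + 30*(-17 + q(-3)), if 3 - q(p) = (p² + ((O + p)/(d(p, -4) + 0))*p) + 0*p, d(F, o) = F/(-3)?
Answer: -3149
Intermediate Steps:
d(F, o) = -F/3 (d(F, o) = F*(-⅓) = -F/3)
q(p) = 18 - p² + 3*p (q(p) = 3 - ((p² + ((5 + p)/(-p/3 + 0))*p) + 0*p) = 3 - ((p² + ((5 + p)/((-p/3)))*p) + 0) = 3 - ((p² + ((5 + p)*(-3/p))*p) + 0) = 3 - ((p² + (-3*(5 + p)/p)*p) + 0) = 3 - ((p² + (-15 - 3*p)) + 0) = 3 - ((-15 + p² - 3*p) + 0) = 3 - (-15 + p² - 3*p) = 3 + (15 - p² + 3*p) = 18 - p² + 3*p)
-2639 + 30*(-17 + q(-3)) = -2639 + 30*(-17 + (18 - 1*(-3)² + 3*(-3))) = -2639 + 30*(-17 + (18 - 1*9 - 9)) = -2639 + 30*(-17 + (18 - 9 - 9)) = -2639 + 30*(-17 + 0) = -2639 + 30*(-17) = -2639 - 510 = -3149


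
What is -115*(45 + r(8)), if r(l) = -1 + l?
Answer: -5980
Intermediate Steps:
-115*(45 + r(8)) = -115*(45 + (-1 + 8)) = -115*(45 + 7) = -115*52 = -5980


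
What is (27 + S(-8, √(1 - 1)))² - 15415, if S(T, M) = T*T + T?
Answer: -8526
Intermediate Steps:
S(T, M) = T + T² (S(T, M) = T² + T = T + T²)
(27 + S(-8, √(1 - 1)))² - 15415 = (27 - 8*(1 - 8))² - 15415 = (27 - 8*(-7))² - 15415 = (27 + 56)² - 15415 = 83² - 15415 = 6889 - 15415 = -8526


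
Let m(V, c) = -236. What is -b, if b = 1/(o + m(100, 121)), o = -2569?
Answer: 1/2805 ≈ 0.00035651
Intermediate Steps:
b = -1/2805 (b = 1/(-2569 - 236) = 1/(-2805) = -1/2805 ≈ -0.00035651)
-b = -1*(-1/2805) = 1/2805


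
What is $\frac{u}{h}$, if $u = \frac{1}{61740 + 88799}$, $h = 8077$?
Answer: $\frac{1}{1215903503} \approx 8.2243 \cdot 10^{-10}$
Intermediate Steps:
$u = \frac{1}{150539} \approx 6.6428 \cdot 10^{-6}$
$\frac{u}{h} = \frac{1}{150539 \cdot 8077} = \frac{1}{150539} \cdot \frac{1}{8077} = \frac{1}{1215903503}$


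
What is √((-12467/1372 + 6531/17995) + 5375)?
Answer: √340590707840595/251930 ≈ 73.255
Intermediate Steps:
√((-12467/1372 + 6531/17995) + 5375) = √((-12467*1/1372 + 6531*(1/17995)) + 5375) = √((-1781/196 + 6531/17995) + 5375) = √(-30769019/3527020 + 5375) = √(18926963481/3527020) = √340590707840595/251930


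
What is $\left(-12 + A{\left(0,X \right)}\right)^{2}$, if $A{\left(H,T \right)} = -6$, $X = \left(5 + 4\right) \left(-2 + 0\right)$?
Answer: $324$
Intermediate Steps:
$X = -18$ ($X = 9 \left(-2\right) = -18$)
$\left(-12 + A{\left(0,X \right)}\right)^{2} = \left(-12 - 6\right)^{2} = \left(-18\right)^{2} = 324$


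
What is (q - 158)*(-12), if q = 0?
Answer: 1896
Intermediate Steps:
(q - 158)*(-12) = (0 - 158)*(-12) = -158*(-12) = 1896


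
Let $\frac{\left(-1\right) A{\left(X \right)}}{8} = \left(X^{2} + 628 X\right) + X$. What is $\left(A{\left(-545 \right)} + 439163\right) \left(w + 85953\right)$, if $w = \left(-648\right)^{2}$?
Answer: $407418745371$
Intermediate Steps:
$w = 419904$
$A{\left(X \right)} = - 5032 X - 8 X^{2}$ ($A{\left(X \right)} = - 8 \left(\left(X^{2} + 628 X\right) + X\right) = - 8 \left(X^{2} + 629 X\right) = - 5032 X - 8 X^{2}$)
$\left(A{\left(-545 \right)} + 439163\right) \left(w + 85953\right) = \left(\left(-8\right) \left(-545\right) \left(629 - 545\right) + 439163\right) \left(419904 + 85953\right) = \left(\left(-8\right) \left(-545\right) 84 + 439163\right) 505857 = \left(366240 + 439163\right) 505857 = 805403 \cdot 505857 = 407418745371$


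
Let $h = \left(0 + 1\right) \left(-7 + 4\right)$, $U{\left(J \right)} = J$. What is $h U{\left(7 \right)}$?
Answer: $-21$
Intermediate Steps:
$h = -3$ ($h = 1 \left(-3\right) = -3$)
$h U{\left(7 \right)} = \left(-3\right) 7 = -21$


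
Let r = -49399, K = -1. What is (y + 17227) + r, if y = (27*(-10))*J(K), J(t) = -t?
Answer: -32442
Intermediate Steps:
y = -270 (y = (27*(-10))*(-1*(-1)) = -270*1 = -270)
(y + 17227) + r = (-270 + 17227) - 49399 = 16957 - 49399 = -32442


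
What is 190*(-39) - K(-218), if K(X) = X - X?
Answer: -7410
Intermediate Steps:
K(X) = 0
190*(-39) - K(-218) = 190*(-39) - 1*0 = -7410 + 0 = -7410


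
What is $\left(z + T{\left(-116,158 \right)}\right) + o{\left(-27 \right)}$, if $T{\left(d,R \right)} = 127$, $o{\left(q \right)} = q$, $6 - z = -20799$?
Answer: $20905$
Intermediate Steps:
$z = 20805$ ($z = 6 - -20799 = 6 + 20799 = 20805$)
$\left(z + T{\left(-116,158 \right)}\right) + o{\left(-27 \right)} = \left(20805 + 127\right) - 27 = 20932 - 27 = 20905$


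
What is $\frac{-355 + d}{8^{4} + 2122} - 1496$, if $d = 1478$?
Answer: $- \frac{9301005}{6218} \approx -1495.8$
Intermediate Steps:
$\frac{-355 + d}{8^{4} + 2122} - 1496 = \frac{-355 + 1478}{8^{4} + 2122} - 1496 = \frac{1123}{4096 + 2122} - 1496 = \frac{1123}{6218} - 1496 = - \frac{9301005}{6218}$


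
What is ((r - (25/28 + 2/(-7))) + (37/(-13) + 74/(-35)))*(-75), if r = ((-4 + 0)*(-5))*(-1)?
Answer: 697995/364 ≈ 1917.6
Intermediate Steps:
r = -20 (r = -4*(-5)*(-1) = 20*(-1) = -20)
((r - (25/28 + 2/(-7))) + (37/(-13) + 74/(-35)))*(-75) = ((-20 - (25/28 + 2/(-7))) + (37/(-13) + 74/(-35)))*(-75) = ((-20 - (25*(1/28) + 2*(-⅐))) + (37*(-1/13) + 74*(-1/35)))*(-75) = ((-20 - (25/28 - 2/7)) + (-37/13 - 74/35))*(-75) = ((-20 - 1*17/28) - 2257/455)*(-75) = ((-20 - 17/28) - 2257/455)*(-75) = (-577/28 - 2257/455)*(-75) = -46533/1820*(-75) = 697995/364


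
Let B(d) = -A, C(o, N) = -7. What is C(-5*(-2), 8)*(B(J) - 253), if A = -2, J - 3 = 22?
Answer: 1757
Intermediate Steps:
J = 25 (J = 3 + 22 = 25)
B(d) = 2 (B(d) = -1*(-2) = 2)
C(-5*(-2), 8)*(B(J) - 253) = -7*(2 - 253) = -7*(-251) = 1757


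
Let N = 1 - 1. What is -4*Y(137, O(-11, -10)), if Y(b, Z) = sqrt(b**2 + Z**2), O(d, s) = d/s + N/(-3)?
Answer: -2*sqrt(1877021)/5 ≈ -548.02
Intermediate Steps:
N = 0
O(d, s) = d/s (O(d, s) = d/s + 0/(-3) = d/s + 0*(-1/3) = d/s + 0 = d/s)
Y(b, Z) = sqrt(Z**2 + b**2)
-4*Y(137, O(-11, -10)) = -4*sqrt((-11/(-10))**2 + 137**2) = -4*sqrt((-11*(-1/10))**2 + 18769) = -4*sqrt((11/10)**2 + 18769) = -4*sqrt(121/100 + 18769) = -2*sqrt(1877021)/5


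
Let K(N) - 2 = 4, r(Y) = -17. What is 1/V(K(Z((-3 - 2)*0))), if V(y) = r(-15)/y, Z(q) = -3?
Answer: -6/17 ≈ -0.35294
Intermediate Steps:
K(N) = 6 (K(N) = 2 + 4 = 6)
V(y) = -17/y
1/V(K(Z((-3 - 2)*0))) = 1/(-17/6) = -6/17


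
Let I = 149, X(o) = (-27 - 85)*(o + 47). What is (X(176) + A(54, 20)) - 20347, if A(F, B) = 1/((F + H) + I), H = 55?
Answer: -11693333/258 ≈ -45323.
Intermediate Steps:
X(o) = -5264 - 112*o (X(o) = -112*(47 + o) = -5264 - 112*o)
A(F, B) = 1/(204 + F) (A(F, B) = 1/((F + 55) + 149) = 1/((55 + F) + 149) = 1/(204 + F))
(X(176) + A(54, 20)) - 20347 = ((-5264 - 112*176) + 1/(204 + 54)) - 20347 = ((-5264 - 19712) + 1/258) - 20347 = (-24976 + 1/258) - 20347 = -6443807/258 - 20347 = -11693333/258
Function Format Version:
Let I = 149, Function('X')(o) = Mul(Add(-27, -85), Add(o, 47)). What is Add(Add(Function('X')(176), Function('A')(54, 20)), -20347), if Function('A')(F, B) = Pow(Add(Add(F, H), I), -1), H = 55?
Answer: Rational(-11693333, 258) ≈ -45323.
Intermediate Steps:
Function('X')(o) = Add(-5264, Mul(-112, o)) (Function('X')(o) = Mul(-112, Add(47, o)) = Add(-5264, Mul(-112, o)))
Function('A')(F, B) = Pow(Add(204, F), -1) (Function('A')(F, B) = Pow(Add(Add(F, 55), 149), -1) = Pow(Add(Add(55, F), 149), -1) = Pow(Add(204, F), -1))
Add(Add(Function('X')(176), Function('A')(54, 20)), -20347) = Add(Add(Add(-5264, Mul(-112, 176)), Pow(Add(204, 54), -1)), -20347) = Add(Add(Add(-5264, -19712), Pow(258, -1)), -20347) = Add(Add(-24976, Rational(1, 258)), -20347) = Add(Rational(-6443807, 258), -20347) = Rational(-11693333, 258)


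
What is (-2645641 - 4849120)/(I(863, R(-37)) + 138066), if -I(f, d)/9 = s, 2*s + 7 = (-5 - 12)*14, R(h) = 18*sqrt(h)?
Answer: -14989522/278337 ≈ -53.854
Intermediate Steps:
s = -245/2 (s = -7/2 + ((-5 - 12)*14)/2 = -7/2 + (-17*14)/2 = -7/2 + (1/2)*(-238) = -7/2 - 119 = -245/2 ≈ -122.50)
I(f, d) = 2205/2 (I(f, d) = -9*(-245/2) = 2205/2)
(-2645641 - 4849120)/(I(863, R(-37)) + 138066) = (-2645641 - 4849120)/(2205/2 + 138066) = -7494761/278337/2 = -7494761*2/278337 = -14989522/278337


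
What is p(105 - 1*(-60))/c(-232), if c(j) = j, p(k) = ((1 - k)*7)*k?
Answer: 47355/58 ≈ 816.47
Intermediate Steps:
p(k) = k*(7 - 7*k) (p(k) = (7 - 7*k)*k = k*(7 - 7*k))
p(105 - 1*(-60))/c(-232) = (7*(105 - 1*(-60))*(1 - (105 - 1*(-60))))/(-232) = (7*(105 + 60)*(1 - (105 + 60)))*(-1/232) = (7*165*(1 - 1*165))*(-1/232) = (7*165*(1 - 165))*(-1/232) = (7*165*(-164))*(-1/232) = -189420*(-1/232) = 47355/58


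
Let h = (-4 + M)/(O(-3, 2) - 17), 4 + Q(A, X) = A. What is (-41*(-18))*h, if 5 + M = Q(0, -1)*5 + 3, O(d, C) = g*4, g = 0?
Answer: 19188/17 ≈ 1128.7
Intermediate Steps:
Q(A, X) = -4 + A
O(d, C) = 0 (O(d, C) = 0*4 = 0)
M = -22 (M = -5 + ((-4 + 0)*5 + 3) = -5 + (-4*5 + 3) = -5 + (-20 + 3) = -5 - 17 = -22)
h = 26/17 (h = (-4 - 22)/(0 - 17) = -26/(-17) = -26*(-1/17) = 26/17 ≈ 1.5294)
(-41*(-18))*h = -41*(-18)*(26/17) = 738*(26/17) = 19188/17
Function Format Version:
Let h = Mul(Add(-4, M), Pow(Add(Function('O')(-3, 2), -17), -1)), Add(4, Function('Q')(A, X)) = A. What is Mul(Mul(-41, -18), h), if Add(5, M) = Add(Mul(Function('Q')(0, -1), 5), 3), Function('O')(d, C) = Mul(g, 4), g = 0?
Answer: Rational(19188, 17) ≈ 1128.7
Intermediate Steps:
Function('Q')(A, X) = Add(-4, A)
Function('O')(d, C) = 0 (Function('O')(d, C) = Mul(0, 4) = 0)
M = -22 (M = Add(-5, Add(Mul(Add(-4, 0), 5), 3)) = Add(-5, Add(Mul(-4, 5), 3)) = Add(-5, Add(-20, 3)) = Add(-5, -17) = -22)
h = Rational(26, 17) (h = Mul(Add(-4, -22), Pow(Add(0, -17), -1)) = Mul(-26, Pow(-17, -1)) = Mul(-26, Rational(-1, 17)) = Rational(26, 17) ≈ 1.5294)
Mul(Mul(-41, -18), h) = Mul(Mul(-41, -18), Rational(26, 17)) = Mul(738, Rational(26, 17)) = Rational(19188, 17)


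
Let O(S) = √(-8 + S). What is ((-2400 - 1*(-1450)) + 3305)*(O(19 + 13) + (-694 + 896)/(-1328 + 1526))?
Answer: 79285/33 + 4710*√6 ≈ 13940.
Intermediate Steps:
((-2400 - 1*(-1450)) + 3305)*(O(19 + 13) + (-694 + 896)/(-1328 + 1526)) = ((-2400 - 1*(-1450)) + 3305)*(√(-8 + (19 + 13)) + (-694 + 896)/(-1328 + 1526)) = ((-2400 + 1450) + 3305)*(√(-8 + 32) + 202/198) = (-950 + 3305)*(√24 + 202*(1/198)) = 2355*(2*√6 + 101/99) = 2355*(101/99 + 2*√6) = 79285/33 + 4710*√6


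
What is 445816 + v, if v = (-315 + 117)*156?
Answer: 414928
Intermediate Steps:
v = -30888 (v = -198*156 = -30888)
445816 + v = 445816 - 30888 = 414928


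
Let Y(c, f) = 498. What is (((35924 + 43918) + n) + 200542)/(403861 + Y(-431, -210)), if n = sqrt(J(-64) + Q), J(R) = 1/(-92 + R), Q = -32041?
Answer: 280384/404359 + I*sqrt(194937483)/31540002 ≈ 0.6934 + 0.00044268*I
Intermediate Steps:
n = I*sqrt(194937483)/78 (n = sqrt(1/(-92 - 64) - 32041) = sqrt(1/(-156) - 32041) = sqrt(-1/156 - 32041) = sqrt(-4998397/156) = I*sqrt(194937483)/78 ≈ 179.0*I)
(((35924 + 43918) + n) + 200542)/(403861 + Y(-431, -210)) = (((35924 + 43918) + I*sqrt(194937483)/78) + 200542)/(403861 + 498) = ((79842 + I*sqrt(194937483)/78) + 200542)/404359 = (280384 + I*sqrt(194937483)/78)*(1/404359) = 280384/404359 + I*sqrt(194937483)/31540002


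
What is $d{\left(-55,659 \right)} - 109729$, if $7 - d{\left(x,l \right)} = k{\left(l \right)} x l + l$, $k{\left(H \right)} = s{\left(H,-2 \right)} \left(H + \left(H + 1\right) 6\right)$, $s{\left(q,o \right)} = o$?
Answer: $-334941691$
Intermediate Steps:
$k{\left(H \right)} = -12 - 14 H$ ($k{\left(H \right)} = - 2 \left(H + \left(H + 1\right) 6\right) = - 2 \left(H + \left(1 + H\right) 6\right) = - 2 \left(H + \left(6 + 6 H\right)\right) = - 2 \left(6 + 7 H\right) = -12 - 14 H$)
$d{\left(x,l \right)} = 7 - l - l x \left(-12 - 14 l\right)$ ($d{\left(x,l \right)} = 7 - \left(\left(-12 - 14 l\right) x l + l\right) = 7 - \left(x \left(-12 - 14 l\right) l + l\right) = 7 - \left(l x \left(-12 - 14 l\right) + l\right) = 7 - \left(l + l x \left(-12 - 14 l\right)\right) = 7 - l - l x \left(-12 - 14 l\right)$)
$d{\left(-55,659 \right)} - 109729 = \left(7 - 659 + 2 \cdot 659 \left(-55\right) \left(6 + 7 \cdot 659\right)\right) - 109729 = \left(7 - 659 + 2 \cdot 659 \left(-55\right) \left(6 + 4613\right)\right) - 109729 = \left(7 - 659 + 2 \cdot 659 \left(-55\right) 4619\right) - 109729 = \left(7 - 659 - 334831310\right) - 109729 = -334831962 - 109729 = -334941691$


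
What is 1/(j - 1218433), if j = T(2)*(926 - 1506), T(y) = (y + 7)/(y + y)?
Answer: -1/1219738 ≈ -8.1985e-7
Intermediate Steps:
T(y) = (7 + y)/(2*y) (T(y) = (7 + y)/((2*y)) = (7 + y)*(1/(2*y)) = (7 + y)/(2*y))
j = -1305 (j = ((1/2)*(7 + 2)/2)*(926 - 1506) = ((1/2)*(1/2)*9)*(-580) = (9/4)*(-580) = -1305)
1/(j - 1218433) = 1/(-1305 - 1218433) = 1/(-1219738) = -1/1219738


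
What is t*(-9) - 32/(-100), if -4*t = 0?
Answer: 8/25 ≈ 0.32000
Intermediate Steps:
t = 0 (t = -1/4*0 = 0)
t*(-9) - 32/(-100) = 0*(-9) - 32/(-100) = 0 - 32*(-1/100) = 0 + 8/25 = 8/25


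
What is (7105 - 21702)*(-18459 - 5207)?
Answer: 345452602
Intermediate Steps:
(7105 - 21702)*(-18459 - 5207) = -14597*(-23666) = 345452602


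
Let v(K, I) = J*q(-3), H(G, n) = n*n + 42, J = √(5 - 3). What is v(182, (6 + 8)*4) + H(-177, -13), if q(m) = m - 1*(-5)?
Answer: 211 + 2*√2 ≈ 213.83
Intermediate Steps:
q(m) = 5 + m (q(m) = m + 5 = 5 + m)
J = √2 ≈ 1.4142
H(G, n) = 42 + n² (H(G, n) = n² + 42 = 42 + n²)
v(K, I) = 2*√2 (v(K, I) = √2*(5 - 3) = √2*2 = 2*√2)
v(182, (6 + 8)*4) + H(-177, -13) = 2*√2 + (42 + (-13)²) = 2*√2 + (42 + 169) = 2*√2 + 211 = 211 + 2*√2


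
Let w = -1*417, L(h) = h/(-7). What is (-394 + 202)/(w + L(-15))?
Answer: 56/121 ≈ 0.46281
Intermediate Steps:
L(h) = -h/7 (L(h) = h*(-⅐) = -h/7)
w = -417
(-394 + 202)/(w + L(-15)) = (-394 + 202)/(-417 - ⅐*(-15)) = -192/(-417 + 15/7) = -192/(-2904/7) = -192*(-7/2904) = 56/121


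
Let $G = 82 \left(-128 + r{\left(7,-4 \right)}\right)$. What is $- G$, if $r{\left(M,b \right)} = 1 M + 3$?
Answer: $9676$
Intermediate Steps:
$r{\left(M,b \right)} = 3 + M$ ($r{\left(M,b \right)} = M + 3 = 3 + M$)
$G = -9676$ ($G = 82 \left(-128 + \left(3 + 7\right)\right) = 82 \left(-128 + 10\right) = 82 \left(-118\right) = -9676$)
$- G = \left(-1\right) \left(-9676\right) = 9676$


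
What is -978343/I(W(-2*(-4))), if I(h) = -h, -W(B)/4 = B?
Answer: -978343/32 ≈ -30573.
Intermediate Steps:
W(B) = -4*B
-978343/I(W(-2*(-4))) = -978343/((-(-4)*(-2*(-4)))) = -978343/((-(-4)*8)) = -978343/((-1*(-32))) = -978343/32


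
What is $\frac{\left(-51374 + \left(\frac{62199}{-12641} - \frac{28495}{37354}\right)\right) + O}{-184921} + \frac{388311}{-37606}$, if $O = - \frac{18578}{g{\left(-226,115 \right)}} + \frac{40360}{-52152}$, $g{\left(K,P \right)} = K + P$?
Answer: $- \frac{663252258002195025989921}{66002955031043398053191} \approx -10.049$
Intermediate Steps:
$O = \frac{13394443}{80401}$ ($O = - \frac{18578}{-226 + 115} + \frac{40360}{-52152} = - \frac{18578}{-111} + 40360 \left(- \frac{1}{52152}\right) = \left(-18578\right) \left(- \frac{1}{111}\right) - \frac{5045}{6519} = \frac{18578}{111} - \frac{5045}{6519} = \frac{13394443}{80401} \approx 166.6$)
$\frac{\left(-51374 + \left(\frac{62199}{-12641} - \frac{28495}{37354}\right)\right) + O}{-184921} + \frac{388311}{-37606} = \frac{\left(-51374 + \left(\frac{62199}{-12641} - \frac{28495}{37354}\right)\right) + \frac{13394443}{80401}}{-184921} + \frac{388311}{-37606} = \left(\left(-51374 + \left(62199 \left(- \frac{1}{12641}\right) - \frac{28495}{37354}\right)\right) + \frac{13394443}{80401}\right) \left(- \frac{1}{184921}\right) + 388311 \left(- \frac{1}{37606}\right) = \left(\left(-51374 - \frac{2683586741}{472191914}\right) + \frac{13394443}{80401}\right) \left(- \frac{1}{184921}\right) - \frac{388311}{37606} = \left(- \frac{24261070976577}{472191914} + \frac{13394443}{80401}\right) \left(- \frac{1}{184921}\right) - \frac{388311}{37606} = \left(- \frac{1944289619910633475}{37964702077514}\right) \left(- \frac{1}{184921}\right) - \frac{388311}{37606} = \frac{1944289619910633475}{7020470672875966394} - \frac{388311}{37606} = - \frac{663252258002195025989921}{66002955031043398053191}$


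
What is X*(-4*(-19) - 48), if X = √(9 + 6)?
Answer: 28*√15 ≈ 108.44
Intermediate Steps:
X = √15 ≈ 3.8730
X*(-4*(-19) - 48) = √15*(-4*(-19) - 48) = √15*(76 - 48) = √15*28 = 28*√15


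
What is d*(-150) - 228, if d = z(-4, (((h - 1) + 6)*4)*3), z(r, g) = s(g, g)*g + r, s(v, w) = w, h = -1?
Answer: -345228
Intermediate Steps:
z(r, g) = r + g² (z(r, g) = g*g + r = g² + r = r + g²)
d = 2300 (d = -4 + ((((-1 - 1) + 6)*4)*3)² = -4 + (((-2 + 6)*4)*3)² = -4 + ((4*4)*3)² = -4 + (16*3)² = -4 + 48² = -4 + 2304 = 2300)
d*(-150) - 228 = 2300*(-150) - 228 = -345000 - 228 = -345228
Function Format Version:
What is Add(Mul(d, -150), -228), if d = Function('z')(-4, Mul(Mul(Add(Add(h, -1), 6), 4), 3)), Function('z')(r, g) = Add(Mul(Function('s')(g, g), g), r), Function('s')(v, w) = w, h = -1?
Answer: -345228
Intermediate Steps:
Function('z')(r, g) = Add(r, Pow(g, 2)) (Function('z')(r, g) = Add(Mul(g, g), r) = Add(Pow(g, 2), r) = Add(r, Pow(g, 2)))
d = 2300 (d = Add(-4, Pow(Mul(Mul(Add(Add(-1, -1), 6), 4), 3), 2)) = Add(-4, Pow(Mul(Mul(Add(-2, 6), 4), 3), 2)) = Add(-4, Pow(Mul(Mul(4, 4), 3), 2)) = Add(-4, Pow(Mul(16, 3), 2)) = Add(-4, Pow(48, 2)) = Add(-4, 2304) = 2300)
Add(Mul(d, -150), -228) = Add(Mul(2300, -150), -228) = Add(-345000, -228) = -345228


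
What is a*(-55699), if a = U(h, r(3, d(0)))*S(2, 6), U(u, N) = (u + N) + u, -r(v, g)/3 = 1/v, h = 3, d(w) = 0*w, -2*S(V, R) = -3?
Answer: -835485/2 ≈ -4.1774e+5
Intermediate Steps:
S(V, R) = 3/2 (S(V, R) = -½*(-3) = 3/2)
d(w) = 0
r(v, g) = -3/v
U(u, N) = N + 2*u (U(u, N) = (N + u) + u = N + 2*u)
a = 15/2 (a = (-3/3 + 2*3)*(3/2) = (-3*⅓ + 6)*(3/2) = (-1 + 6)*(3/2) = 5*(3/2) = 15/2 ≈ 7.5000)
a*(-55699) = (15/2)*(-55699) = -835485/2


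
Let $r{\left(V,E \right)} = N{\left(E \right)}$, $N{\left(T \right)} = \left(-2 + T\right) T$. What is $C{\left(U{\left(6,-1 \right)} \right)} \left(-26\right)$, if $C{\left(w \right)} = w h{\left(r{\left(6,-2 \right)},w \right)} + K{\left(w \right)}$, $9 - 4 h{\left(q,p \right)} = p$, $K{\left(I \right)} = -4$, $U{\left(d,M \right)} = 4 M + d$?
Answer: $13$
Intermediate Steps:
$U{\left(d,M \right)} = d + 4 M$
$N{\left(T \right)} = T \left(-2 + T\right)$
$r{\left(V,E \right)} = E \left(-2 + E\right)$
$h{\left(q,p \right)} = \frac{9}{4} - \frac{p}{4}$
$C{\left(w \right)} = -4 + w \left(\frac{9}{4} - \frac{w}{4}\right)$ ($C{\left(w \right)} = w \left(\frac{9}{4} - \frac{w}{4}\right) - 4 = -4 + w \left(\frac{9}{4} - \frac{w}{4}\right)$)
$C{\left(U{\left(6,-1 \right)} \right)} \left(-26\right) = \left(-4 - \frac{\left(6 + 4 \left(-1\right)\right) \left(-9 + \left(6 + 4 \left(-1\right)\right)\right)}{4}\right) \left(-26\right) = \left(-4 - \frac{\left(6 - 4\right) \left(-9 + \left(6 - 4\right)\right)}{4}\right) \left(-26\right) = \left(-4 - \frac{-9 + 2}{2}\right) \left(-26\right) = \left(-4 - \frac{1}{2} \left(-7\right)\right) \left(-26\right) = \left(-4 + \frac{7}{2}\right) \left(-26\right) = \left(- \frac{1}{2}\right) \left(-26\right) = 13$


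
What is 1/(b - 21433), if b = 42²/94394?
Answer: -47197/1011572419 ≈ -4.6657e-5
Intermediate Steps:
b = 882/47197 (b = 1764*(1/94394) = 882/47197 ≈ 0.018688)
1/(b - 21433) = 1/(882/47197 - 21433) = 1/(-1011572419/47197) = -47197/1011572419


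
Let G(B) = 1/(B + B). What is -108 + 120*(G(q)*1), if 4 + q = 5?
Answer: -48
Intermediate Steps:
q = 1 (q = -4 + 5 = 1)
G(B) = 1/(2*B)
-108 + 120*(G(q)*1) = -108 + 120*(((½)/1)*1) = -108 + 120*(((½)*1)*1) = -108 + 120*((½)*1) = -108 + 120*(½) = -108 + 60 = -48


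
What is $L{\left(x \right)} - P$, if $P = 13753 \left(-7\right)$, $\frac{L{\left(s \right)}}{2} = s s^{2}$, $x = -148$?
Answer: $-6387313$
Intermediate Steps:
$L{\left(s \right)} = 2 s^{3}$ ($L{\left(s \right)} = 2 s s^{2} = 2 s^{3}$)
$P = -96271$
$L{\left(x \right)} - P = 2 \left(-148\right)^{3} - -96271 = 2 \left(-3241792\right) + 96271 = -6483584 + 96271 = -6387313$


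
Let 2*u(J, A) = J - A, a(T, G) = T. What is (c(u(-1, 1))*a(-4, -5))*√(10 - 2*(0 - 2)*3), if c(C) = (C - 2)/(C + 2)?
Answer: 12*√22 ≈ 56.285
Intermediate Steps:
u(J, A) = J/2 - A/2 (u(J, A) = (J - A)/2 = J/2 - A/2)
c(C) = (-2 + C)/(2 + C)
(c(u(-1, 1))*a(-4, -5))*√(10 - 2*(0 - 2)*3) = (((-2 + ((½)*(-1) - ½*1))/(2 + ((½)*(-1) - ½*1)))*(-4))*√(10 - 2*(0 - 2)*3) = (((-2 + (-½ - ½))/(2 + (-½ - ½)))*(-4))*√(10 - 2*(-2)*3) = (((-2 - 1)/(2 - 1))*(-4))*√(10 + 4*3) = ((-3/1)*(-4))*√(10 + 12) = ((1*(-3))*(-4))*√22 = (-3*(-4))*√22 = 12*√22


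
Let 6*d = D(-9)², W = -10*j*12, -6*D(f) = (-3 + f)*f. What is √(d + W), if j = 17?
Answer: I*√1986 ≈ 44.565*I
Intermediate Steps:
D(f) = -f*(-3 + f)/6 (D(f) = -(-3 + f)*f/6 = -f*(-3 + f)/6)
W = -2040 (W = -10*17*12 = -170*12 = -2040)
d = 54 (d = ((⅙)*(-9)*(3 - 1*(-9)))²/6 = ((⅙)*(-9)*(3 + 9))²/6 = ((⅙)*(-9)*12)²/6 = (⅙)*(-18)² = (⅙)*324 = 54)
√(d + W) = √(54 - 2040) = √(-1986) = I*√1986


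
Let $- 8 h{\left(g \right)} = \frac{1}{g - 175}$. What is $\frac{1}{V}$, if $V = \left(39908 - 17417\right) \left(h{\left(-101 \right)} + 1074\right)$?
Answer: $\frac{736}{17778333321} \approx 4.1399 \cdot 10^{-8}$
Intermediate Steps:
$h{\left(g \right)} = - \frac{1}{8 \left(-175 + g\right)}$ ($h{\left(g \right)} = - \frac{1}{8 \left(g - 175\right)} = - \frac{1}{8 \left(-175 + g\right)}$)
$V = \frac{17778333321}{736}$ ($V = \left(39908 - 17417\right) \left(- \frac{1}{-1400 + 8 \left(-101\right)} + 1074\right) = 22491 \left(- \frac{1}{-1400 - 808} + 1074\right) = 22491 \left(- \frac{1}{-2208} + 1074\right) = 22491 \left(\left(-1\right) \left(- \frac{1}{2208}\right) + 1074\right) = 22491 \left(\frac{1}{2208} + 1074\right) = 22491 \cdot \frac{2371393}{2208} = \frac{17778333321}{736} \approx 2.4155 \cdot 10^{7}$)
$\frac{1}{V} = \frac{1}{\frac{17778333321}{736}} = \frac{736}{17778333321}$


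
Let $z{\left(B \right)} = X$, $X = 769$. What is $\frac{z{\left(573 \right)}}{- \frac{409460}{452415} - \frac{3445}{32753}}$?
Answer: $- \frac{2279000478531}{2993922611} \approx -761.21$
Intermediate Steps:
$z{\left(B \right)} = 769$
$\frac{z{\left(573 \right)}}{- \frac{409460}{452415} - \frac{3445}{32753}} = \frac{769}{- \frac{409460}{452415} - \frac{3445}{32753}} = \frac{769}{\left(-409460\right) \frac{1}{452415} - \frac{3445}{32753}} = \frac{769}{- \frac{81892}{90483} - \frac{3445}{32753}} = \frac{769}{- \frac{2993922611}{2963589699}} = 769 \left(- \frac{2963589699}{2993922611}\right) = - \frac{2279000478531}{2993922611}$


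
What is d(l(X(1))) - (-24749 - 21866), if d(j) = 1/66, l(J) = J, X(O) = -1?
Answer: 3076591/66 ≈ 46615.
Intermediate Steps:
d(j) = 1/66
d(l(X(1))) - (-24749 - 21866) = 1/66 - (-24749 - 21866) = 1/66 - 1*(-46615) = 1/66 + 46615 = 3076591/66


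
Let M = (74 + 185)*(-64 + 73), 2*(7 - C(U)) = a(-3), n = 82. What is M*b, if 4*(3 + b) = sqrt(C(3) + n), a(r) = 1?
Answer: -6993 + 2331*sqrt(354)/8 ≈ -1510.8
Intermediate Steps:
C(U) = 13/2 (C(U) = 7 - 1/2*1 = 7 - 1/2 = 13/2)
M = 2331 (M = 259*9 = 2331)
b = -3 + sqrt(354)/8 (b = -3 + sqrt(13/2 + 82)/4 = -3 + sqrt(177/2)/4 = -3 + (sqrt(354)/2)/4 = -3 + sqrt(354)/8 ≈ -0.64814)
M*b = 2331*(-3 + sqrt(354)/8) = -6993 + 2331*sqrt(354)/8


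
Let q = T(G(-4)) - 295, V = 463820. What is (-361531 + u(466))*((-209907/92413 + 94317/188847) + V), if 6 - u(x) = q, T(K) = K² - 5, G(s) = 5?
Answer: -974714827053470320000/5817305937 ≈ -1.6755e+11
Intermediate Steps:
T(K) = -5 + K²
q = -275 (q = (-5 + 5²) - 295 = (-5 + 25) - 295 = 20 - 295 = -275)
u(x) = 281 (u(x) = 6 - 1*(-275) = 6 + 275 = 281)
(-361531 + u(466))*((-209907/92413 + 94317/188847) + V) = (-361531 + 281)*((-209907/92413 + 94317/188847) + 463820) = -361250*((-209907*1/92413 + 94317*(1/188847)) + 463820) = -361250*((-209907/92413 + 31439/62949) + 463820) = -361250*(-10308063436/5817305937 + 463820) = -361250*2698172531635904/5817305937 = -974714827053470320000/5817305937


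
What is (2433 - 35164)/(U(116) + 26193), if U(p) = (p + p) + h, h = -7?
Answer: -32731/26418 ≈ -1.2390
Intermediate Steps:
U(p) = -7 + 2*p (U(p) = (p + p) - 7 = 2*p - 7 = -7 + 2*p)
(2433 - 35164)/(U(116) + 26193) = (2433 - 35164)/((-7 + 2*116) + 26193) = -32731/((-7 + 232) + 26193) = -32731/(225 + 26193) = -32731/26418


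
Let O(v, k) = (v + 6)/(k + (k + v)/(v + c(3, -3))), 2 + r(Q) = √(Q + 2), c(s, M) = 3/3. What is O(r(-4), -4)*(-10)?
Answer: 30*(√2 + 2*I)/(-2*I + 3*√2) ≈ 2.7273 + 15.428*I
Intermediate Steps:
c(s, M) = 1 (c(s, M) = 3*(⅓) = 1)
r(Q) = -2 + √(2 + Q) (r(Q) = -2 + √(Q + 2) = -2 + √(2 + Q))
O(v, k) = (6 + v)/(k + (k + v)/(1 + v)) (O(v, k) = (v + 6)/(k + (k + v)/(v + 1)) = (6 + v)/(k + (k + v)/(1 + v)))
O(r(-4), -4)*(-10) = ((6 + (-2 + √(2 - 4))² + 7*(-2 + √(2 - 4)))/((-2 + √(2 - 4)) + 2*(-4) - 4*(-2 + √(2 - 4))))*(-10) = ((6 + (-2 + √(-2))² + 7*(-2 + √(-2)))/((-2 + √(-2)) - 8 - 4*(-2 + √(-2))))*(-10) = ((6 + (-2 + I*√2)² + 7*(-2 + I*√2))/((-2 + I*√2) - 8 - 4*(-2 + I*√2)))*(-10) = ((6 + (-2 + I*√2)² + (-14 + 7*I*√2))/((-2 + I*√2) - 8 + (8 - 4*I*√2)))*(-10) = ((-8 + (-2 + I*√2)² + 7*I*√2)/(-2 - 3*I*√2))*(-10) = -10*(-8 + (-2 + I*√2)² + 7*I*√2)/(-2 - 3*I*√2)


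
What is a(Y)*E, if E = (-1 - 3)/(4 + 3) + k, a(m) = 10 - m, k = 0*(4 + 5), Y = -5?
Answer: -60/7 ≈ -8.5714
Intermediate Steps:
k = 0 (k = 0*9 = 0)
E = -4/7 (E = (-1 - 3)/(4 + 3) + 0 = -4/7 + 0 = -4/7 ≈ -0.57143)
a(Y)*E = (10 - 1*(-5))*(-4/7) = (10 + 5)*(-4/7) = 15*(-4/7) = -60/7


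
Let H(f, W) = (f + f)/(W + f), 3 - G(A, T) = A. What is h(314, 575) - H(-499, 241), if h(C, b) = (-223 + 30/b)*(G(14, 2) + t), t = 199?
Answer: -621854413/14835 ≈ -41918.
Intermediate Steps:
G(A, T) = 3 - A
h(C, b) = -41924 + 5640/b (h(C, b) = (-223 + 30/b)*((3 - 1*14) + 199) = (-223 + 30/b)*((3 - 14) + 199) = (-223 + 30/b)*(-11 + 199) = (-223 + 30/b)*188 = -41924 + 5640/b)
H(f, W) = 2*f/(W + f) (H(f, W) = (2*f)/(W + f) = 2*f/(W + f))
h(314, 575) - H(-499, 241) = (-41924 + 5640/575) - 2*(-499)/(241 - 499) = (-41924 + 5640*(1/575)) - 2*(-499)/(-258) = (-41924 + 1128/115) - 2*(-499)*(-1)/258 = -4820132/115 - 1*499/129 = -4820132/115 - 499/129 = -621854413/14835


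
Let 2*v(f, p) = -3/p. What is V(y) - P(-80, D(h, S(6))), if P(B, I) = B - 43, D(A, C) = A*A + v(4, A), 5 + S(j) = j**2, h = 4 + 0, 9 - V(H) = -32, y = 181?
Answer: 164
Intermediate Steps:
V(H) = 41 (V(H) = 9 - 1*(-32) = 9 + 32 = 41)
v(f, p) = -3/(2*p) (v(f, p) = (-3/p)/2 = -3/(2*p))
h = 4
S(j) = -5 + j**2
D(A, C) = A**2 - 3/(2*A) (D(A, C) = A*A - 3/(2*A) = A**2 - 3/(2*A))
P(B, I) = -43 + B
V(y) - P(-80, D(h, S(6))) = 41 - (-43 - 80) = 41 - 1*(-123) = 41 + 123 = 164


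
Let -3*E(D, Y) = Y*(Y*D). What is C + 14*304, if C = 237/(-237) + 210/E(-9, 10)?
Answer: 42557/10 ≈ 4255.7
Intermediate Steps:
E(D, Y) = -D*Y²/3 (E(D, Y) = -Y*Y*D/3 = -Y*D*Y/3 = -D*Y²/3)
C = -3/10 (C = 237/(-237) + 210/((-⅓*(-9)*10²)) = 237*(-1/237) + 210/((-⅓*(-9)*100)) = -1 + 210/300 = -1 + 210*(1/300) = -1 + 7/10 = -3/10 ≈ -0.30000)
C + 14*304 = -3/10 + 14*304 = -3/10 + 4256 = 42557/10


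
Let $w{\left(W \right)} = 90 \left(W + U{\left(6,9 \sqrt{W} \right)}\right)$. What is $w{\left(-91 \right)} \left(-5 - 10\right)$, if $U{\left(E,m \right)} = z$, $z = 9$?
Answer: $110700$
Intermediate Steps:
$U{\left(E,m \right)} = 9$
$w{\left(W \right)} = 810 + 90 W$ ($w{\left(W \right)} = 90 \left(W + 9\right) = 90 \left(9 + W\right) = 810 + 90 W$)
$w{\left(-91 \right)} \left(-5 - 10\right) = \left(810 + 90 \left(-91\right)\right) \left(-5 - 10\right) = \left(810 - 8190\right) \left(-5 - 10\right) = \left(-7380\right) \left(-15\right) = 110700$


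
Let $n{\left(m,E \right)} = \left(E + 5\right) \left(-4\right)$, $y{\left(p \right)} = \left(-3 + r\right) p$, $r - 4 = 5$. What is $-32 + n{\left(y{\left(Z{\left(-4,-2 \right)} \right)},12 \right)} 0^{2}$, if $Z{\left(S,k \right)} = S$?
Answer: $-32$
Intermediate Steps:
$r = 9$ ($r = 4 + 5 = 9$)
$y{\left(p \right)} = 6 p$ ($y{\left(p \right)} = \left(-3 + 9\right) p = 6 p$)
$n{\left(m,E \right)} = -20 - 4 E$ ($n{\left(m,E \right)} = \left(5 + E\right) \left(-4\right) = -20 - 4 E$)
$-32 + n{\left(y{\left(Z{\left(-4,-2 \right)} \right)},12 \right)} 0^{2} = -32 + \left(-20 - 48\right) 0^{2} = -32 + \left(-20 - 48\right) 0 = -32 - 0 = -32 + 0 = -32$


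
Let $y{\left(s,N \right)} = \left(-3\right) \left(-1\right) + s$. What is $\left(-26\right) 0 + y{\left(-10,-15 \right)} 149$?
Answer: $-1043$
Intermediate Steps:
$y{\left(s,N \right)} = 3 + s$
$\left(-26\right) 0 + y{\left(-10,-15 \right)} 149 = \left(-26\right) 0 + \left(3 - 10\right) 149 = 0 - 1043 = -1043$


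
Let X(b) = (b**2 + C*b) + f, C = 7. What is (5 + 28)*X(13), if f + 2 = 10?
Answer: 8844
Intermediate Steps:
f = 8 (f = -2 + 10 = 8)
X(b) = 8 + b**2 + 7*b (X(b) = (b**2 + 7*b) + 8 = 8 + b**2 + 7*b)
(5 + 28)*X(13) = (5 + 28)*(8 + 13**2 + 7*13) = 33*(8 + 169 + 91) = 33*268 = 8844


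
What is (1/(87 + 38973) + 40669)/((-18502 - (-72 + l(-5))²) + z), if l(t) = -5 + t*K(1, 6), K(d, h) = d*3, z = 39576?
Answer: 1588531141/492546600 ≈ 3.2251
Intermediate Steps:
K(d, h) = 3*d
l(t) = -5 + 3*t (l(t) = -5 + t*(3*1) = -5 + t*3 = -5 + 3*t)
(1/(87 + 38973) + 40669)/((-18502 - (-72 + l(-5))²) + z) = (1/(87 + 38973) + 40669)/((-18502 - (-72 + (-5 + 3*(-5)))²) + 39576) = (1/39060 + 40669)/((-18502 - (-72 + (-5 - 15))²) + 39576) = (1/39060 + 40669)/((-18502 - (-72 - 20)²) + 39576) = 1588531141/(39060*((-18502 - 1*(-92)²) + 39576)) = 1588531141/(39060*((-18502 - 1*8464) + 39576)) = 1588531141/(39060*((-18502 - 8464) + 39576)) = 1588531141/(39060*(-26966 + 39576)) = (1588531141/39060)/12610 = (1588531141/39060)*(1/12610) = 1588531141/492546600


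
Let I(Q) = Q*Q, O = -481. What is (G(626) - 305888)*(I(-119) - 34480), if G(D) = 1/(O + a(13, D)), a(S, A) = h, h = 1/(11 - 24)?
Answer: 38870725817235/6254 ≈ 6.2153e+9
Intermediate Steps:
h = -1/13 (h = 1/(-13) = -1/13 ≈ -0.076923)
I(Q) = Q²
a(S, A) = -1/13
G(D) = -13/6254 (G(D) = 1/(-481 - 1/13) = 1/(-6254/13) = -13/6254)
(G(626) - 305888)*(I(-119) - 34480) = (-13/6254 - 305888)*((-119)² - 34480) = -1913023565*(14161 - 34480)/6254 = -1913023565/6254*(-20319) = 38870725817235/6254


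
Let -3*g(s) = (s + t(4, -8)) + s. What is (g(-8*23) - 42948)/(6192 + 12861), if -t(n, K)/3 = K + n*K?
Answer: -128596/57159 ≈ -2.2498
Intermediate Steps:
t(n, K) = -3*K - 3*K*n (t(n, K) = -3*(K + n*K) = -3*(K + K*n) = -3*K - 3*K*n)
g(s) = -40 - 2*s/3 (g(s) = -((s - 3*(-8)*(1 + 4)) + s)/3 = -((s - 3*(-8)*5) + s)/3 = -((s + 120) + s)/3 = -((120 + s) + s)/3 = -(120 + 2*s)/3 = -40 - 2*s/3)
(g(-8*23) - 42948)/(6192 + 12861) = ((-40 - (-16)*23/3) - 42948)/(6192 + 12861) = ((-40 - ⅔*(-184)) - 42948)/19053 = ((-40 + 368/3) - 42948)*(1/19053) = (248/3 - 42948)*(1/19053) = -128596/3*1/19053 = -128596/57159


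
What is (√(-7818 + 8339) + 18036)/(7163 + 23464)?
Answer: 2004/3403 + √521/30627 ≈ 0.58964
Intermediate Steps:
(√(-7818 + 8339) + 18036)/(7163 + 23464) = (√521 + 18036)/30627 = (18036 + √521)*(1/30627) = 2004/3403 + √521/30627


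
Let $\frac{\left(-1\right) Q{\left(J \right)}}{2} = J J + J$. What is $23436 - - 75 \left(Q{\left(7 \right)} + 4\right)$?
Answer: $15336$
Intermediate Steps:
$Q{\left(J \right)} = - 2 J - 2 J^{2}$ ($Q{\left(J \right)} = - 2 \left(J J + J\right) = - 2 \left(J^{2} + J\right) = - 2 \left(J + J^{2}\right) = - 2 J - 2 J^{2}$)
$23436 - - 75 \left(Q{\left(7 \right)} + 4\right) = 23436 - - 75 \left(\left(-2\right) 7 \left(1 + 7\right) + 4\right) = 23436 - - 75 \left(\left(-2\right) 7 \cdot 8 + 4\right) = 23436 - - 75 \left(-112 + 4\right) = 23436 - \left(-75\right) \left(-108\right) = 23436 - 8100 = 15336$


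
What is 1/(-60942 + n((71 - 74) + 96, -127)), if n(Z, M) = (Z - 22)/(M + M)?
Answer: -254/15479339 ≈ -1.6409e-5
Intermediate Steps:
n(Z, M) = (-22 + Z)/(2*M) (n(Z, M) = (-22 + Z)/((2*M)) = (-22 + Z)*(1/(2*M)) = (-22 + Z)/(2*M))
1/(-60942 + n((71 - 74) + 96, -127)) = 1/(-60942 + (½)*(-22 + ((71 - 74) + 96))/(-127)) = 1/(-60942 + (½)*(-1/127)*(-22 + (-3 + 96))) = 1/(-60942 + (½)*(-1/127)*(-22 + 93)) = 1/(-60942 + (½)*(-1/127)*71) = 1/(-60942 - 71/254) = 1/(-15479339/254) = -254/15479339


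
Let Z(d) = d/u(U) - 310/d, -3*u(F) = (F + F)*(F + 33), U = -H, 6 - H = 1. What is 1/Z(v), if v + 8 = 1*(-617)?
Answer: -7000/43403 ≈ -0.16128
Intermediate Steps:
H = 5 (H = 6 - 1*1 = 6 - 1 = 5)
U = -5 (U = -1*5 = -5)
v = -625 (v = -8 + 1*(-617) = -8 - 617 = -625)
u(F) = -2*F*(33 + F)/3 (u(F) = -(F + F)*(F + 33)/3 = -2*F*(33 + F)/3)
Z(d) = -310/d + 3*d/280 (Z(d) = d/((-⅔*(-5)*(33 - 5))) - 310/d = d/((-⅔*(-5)*28)) - 310/d = d/(280/3) - 310/d = d*(3/280) - 310/d = 3*d/280 - 310/d = -310/d + 3*d/280)
1/Z(v) = 1/(-310/(-625) + (3/280)*(-625)) = 1/(-310*(-1/625) - 375/56) = 1/(62/125 - 375/56) = 1/(-43403/7000) = -7000/43403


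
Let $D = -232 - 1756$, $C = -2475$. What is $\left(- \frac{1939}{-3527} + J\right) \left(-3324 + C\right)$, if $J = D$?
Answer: $\frac{40649464863}{3527} \approx 1.1525 \cdot 10^{7}$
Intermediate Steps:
$D = -1988$
$J = -1988$
$\left(- \frac{1939}{-3527} + J\right) \left(-3324 + C\right) = \left(- \frac{1939}{-3527} - 1988\right) \left(-3324 - 2475\right) = \left(\left(-1939\right) \left(- \frac{1}{3527}\right) - 1988\right) \left(-5799\right) = \left(\frac{1939}{3527} - 1988\right) \left(-5799\right) = \left(- \frac{7009737}{3527}\right) \left(-5799\right) = \frac{40649464863}{3527}$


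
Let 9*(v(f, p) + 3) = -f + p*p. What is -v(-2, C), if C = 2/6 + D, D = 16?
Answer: -2176/81 ≈ -26.864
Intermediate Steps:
C = 49/3 (C = 2/6 + 16 = 2*(⅙) + 16 = ⅓ + 16 = 49/3 ≈ 16.333)
v(f, p) = -3 - f/9 + p²/9 (v(f, p) = -3 + (-f + p*p)/9 = -3 + (-f + p²)/9 = -3 + (p² - f)/9 = -3 + (-f/9 + p²/9) = -3 - f/9 + p²/9)
-v(-2, C) = -(-3 - ⅑*(-2) + (49/3)²/9) = -(-3 + 2/9 + (⅑)*(2401/9)) = -(-3 + 2/9 + 2401/81) = -1*2176/81 = -2176/81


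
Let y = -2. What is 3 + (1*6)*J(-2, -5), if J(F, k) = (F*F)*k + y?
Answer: -129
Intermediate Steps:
J(F, k) = -2 + k*F² (J(F, k) = (F*F)*k - 2 = F²*k - 2 = k*F² - 2 = -2 + k*F²)
3 + (1*6)*J(-2, -5) = 3 + (1*6)*(-2 - 5*(-2)²) = 3 + 6*(-2 - 5*4) = 3 + 6*(-2 - 20) = 3 + 6*(-22) = 3 - 132 = -129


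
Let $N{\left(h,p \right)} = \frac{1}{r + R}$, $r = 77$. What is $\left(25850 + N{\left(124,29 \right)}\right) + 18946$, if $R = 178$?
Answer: $\frac{11422981}{255} \approx 44796.0$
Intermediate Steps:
$N{\left(h,p \right)} = \frac{1}{255}$ ($N{\left(h,p \right)} = \frac{1}{77 + 178} = \frac{1}{255}$)
$\left(25850 + N{\left(124,29 \right)}\right) + 18946 = \left(25850 + \frac{1}{255}\right) + 18946 = \frac{6591751}{255} + 18946 = \frac{11422981}{255}$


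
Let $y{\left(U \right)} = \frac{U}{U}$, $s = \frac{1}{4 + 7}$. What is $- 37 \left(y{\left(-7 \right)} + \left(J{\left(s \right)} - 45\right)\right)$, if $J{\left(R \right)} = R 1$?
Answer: $\frac{17871}{11} \approx 1624.6$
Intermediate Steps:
$s = \frac{1}{11} \approx 0.090909$
$J{\left(R \right)} = R$
$y{\left(U \right)} = 1$
$- 37 \left(y{\left(-7 \right)} + \left(J{\left(s \right)} - 45\right)\right) = - 37 \left(1 + \left(\frac{1}{11} - 45\right)\right) = - 37 \left(1 - \frac{494}{11}\right) = \left(-37\right) \left(- \frac{483}{11}\right) = \frac{17871}{11}$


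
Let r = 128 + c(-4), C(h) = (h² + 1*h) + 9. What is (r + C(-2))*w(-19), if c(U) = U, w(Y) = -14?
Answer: -1890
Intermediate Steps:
C(h) = 9 + h + h² (C(h) = (h² + h) + 9 = (h + h²) + 9 = 9 + h + h²)
r = 124 (r = 128 - 4 = 124)
(r + C(-2))*w(-19) = (124 + (9 - 2 + (-2)²))*(-14) = (124 + (9 - 2 + 4))*(-14) = (124 + 11)*(-14) = 135*(-14) = -1890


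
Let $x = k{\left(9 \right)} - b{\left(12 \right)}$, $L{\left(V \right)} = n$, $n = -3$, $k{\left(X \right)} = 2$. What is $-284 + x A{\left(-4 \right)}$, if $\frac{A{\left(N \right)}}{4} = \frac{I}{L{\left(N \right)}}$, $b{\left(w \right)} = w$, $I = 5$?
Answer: $- \frac{652}{3} \approx -217.33$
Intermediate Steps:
$L{\left(V \right)} = -3$
$x = -10$ ($x = 2 - 12 = -10$)
$A{\left(N \right)} = - \frac{20}{3}$ ($A{\left(N \right)} = 4 \frac{5}{-3} = 4 \cdot 5 \left(- \frac{1}{3}\right) = 4 \left(- \frac{5}{3}\right) = - \frac{20}{3}$)
$-284 + x A{\left(-4 \right)} = -284 - - \frac{200}{3} = -284 + \frac{200}{3} = - \frac{652}{3}$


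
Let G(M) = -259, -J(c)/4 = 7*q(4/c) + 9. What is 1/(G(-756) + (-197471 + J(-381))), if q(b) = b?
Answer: -381/75348734 ≈ -5.0565e-6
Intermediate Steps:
J(c) = -36 - 112/c (J(c) = -4*(7*(4/c) + 9) = -4*(28/c + 9) = -4*(9 + 28/c) = -36 - 112/c)
1/(G(-756) + (-197471 + J(-381))) = 1/(-259 + (-197471 + (-36 - 112/(-381)))) = 1/(-259 + (-197471 + (-36 - 112*(-1/381)))) = 1/(-259 + (-197471 + (-36 + 112/381))) = 1/(-259 + (-197471 - 13604/381)) = 1/(-259 - 75250055/381) = 1/(-75348734/381) = -381/75348734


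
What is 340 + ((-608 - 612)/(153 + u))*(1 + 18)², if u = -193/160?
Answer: -62209620/24287 ≈ -2561.4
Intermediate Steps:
u = -193/160 (u = -193*1/160 = -193/160 ≈ -1.2062)
340 + ((-608 - 612)/(153 + u))*(1 + 18)² = 340 + ((-608 - 612)/(153 - 193/160))*(1 + 18)² = 340 - 1220/24287/160*19² = 340 - 1220*160/24287*361 = 340 - 195200/24287*361 = 340 - 70467200/24287 = -62209620/24287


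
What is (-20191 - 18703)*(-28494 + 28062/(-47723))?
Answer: 52889897930256/47723 ≈ 1.1083e+9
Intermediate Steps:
(-20191 - 18703)*(-28494 + 28062/(-47723)) = -38894*(-28494 + 28062*(-1/47723)) = -38894*(-28494 - 28062/47723) = -38894*(-1359847224/47723) = 52889897930256/47723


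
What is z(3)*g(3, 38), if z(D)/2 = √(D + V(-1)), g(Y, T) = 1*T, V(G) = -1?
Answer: 76*√2 ≈ 107.48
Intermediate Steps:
g(Y, T) = T
z(D) = 2*√(-1 + D) (z(D) = 2*√(D - 1) = 2*√(-1 + D))
z(3)*g(3, 38) = (2*√(-1 + 3))*38 = (2*√2)*38 = 76*√2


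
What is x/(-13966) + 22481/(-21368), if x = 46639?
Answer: -655275899/149212744 ≈ -4.3916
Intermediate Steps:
x/(-13966) + 22481/(-21368) = 46639/(-13966) + 22481/(-21368) = 46639*(-1/13966) + 22481*(-1/21368) = -46639/13966 - 22481/21368 = -655275899/149212744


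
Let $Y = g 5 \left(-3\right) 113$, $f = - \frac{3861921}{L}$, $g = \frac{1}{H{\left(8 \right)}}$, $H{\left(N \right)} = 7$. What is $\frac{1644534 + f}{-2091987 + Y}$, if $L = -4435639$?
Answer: $- \frac{17020647021343}{21654204093652} \approx -0.78602$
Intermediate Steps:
$g = \frac{1}{7} \approx 0.14286$
$f = \frac{3861921}{4435639}$ ($f = - \frac{3861921}{-4435639} = \left(-3861921\right) \left(- \frac{1}{4435639}\right) = \frac{3861921}{4435639} \approx 0.87066$)
$Y = - \frac{1695}{7}$ ($Y = \frac{5 \left(-3\right)}{7} \cdot 113 = \frac{1}{7} \left(-15\right) 113 = \left(- \frac{15}{7}\right) 113 = - \frac{1695}{7} \approx -242.14$)
$\frac{1644534 + f}{-2091987 + Y} = \frac{1644534 + \frac{3861921}{4435639}}{-2091987 - \frac{1695}{7}} = \frac{7294563009147}{4435639 \left(- \frac{14645604}{7}\right)} = \frac{7294563009147}{4435639} \left(- \frac{7}{14645604}\right) = - \frac{17020647021343}{21654204093652}$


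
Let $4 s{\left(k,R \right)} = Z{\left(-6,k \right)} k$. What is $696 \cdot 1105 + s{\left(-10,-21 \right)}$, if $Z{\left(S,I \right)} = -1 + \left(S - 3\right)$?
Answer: $769105$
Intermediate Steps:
$Z{\left(S,I \right)} = -4 + S$ ($Z{\left(S,I \right)} = -1 + \left(S - 3\right) = -1 + \left(-3 + S\right) = -4 + S$)
$s{\left(k,R \right)} = - \frac{5 k}{2}$ ($s{\left(k,R \right)} = \frac{\left(-4 - 6\right) k}{4} = \frac{\left(-10\right) k}{4} = - \frac{5 k}{2}$)
$696 \cdot 1105 + s{\left(-10,-21 \right)} = 696 \cdot 1105 - -25 = 769080 + 25 = 769105$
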